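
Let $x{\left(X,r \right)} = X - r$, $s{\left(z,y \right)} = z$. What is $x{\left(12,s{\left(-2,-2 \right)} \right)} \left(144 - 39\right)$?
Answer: $1470$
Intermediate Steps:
$x{\left(12,s{\left(-2,-2 \right)} \right)} \left(144 - 39\right) = \left(12 - -2\right) \left(144 - 39\right) = \left(12 + 2\right) 105 = 14 \cdot 105 = 1470$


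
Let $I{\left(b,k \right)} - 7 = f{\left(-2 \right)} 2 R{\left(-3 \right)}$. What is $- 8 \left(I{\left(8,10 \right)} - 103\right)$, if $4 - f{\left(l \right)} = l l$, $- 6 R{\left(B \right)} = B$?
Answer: $768$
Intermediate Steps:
$R{\left(B \right)} = - \frac{B}{6}$
$f{\left(l \right)} = 4 - l^{2}$ ($f{\left(l \right)} = 4 - l l = 4 - l^{2}$)
$I{\left(b,k \right)} = 7$ ($I{\left(b,k \right)} = 7 + \left(4 - \left(-2\right)^{2}\right) 2 \left(\left(- \frac{1}{6}\right) \left(-3\right)\right) = 7 + \left(4 - 4\right) 2 \cdot \frac{1}{2} = 7 + 0 \cdot 2 \cdot \frac{1}{2} = 7 + 0 \cdot \frac{1}{2} = 7 + 0 = 7$)
$- 8 \left(I{\left(8,10 \right)} - 103\right) = - 8 \left(7 - 103\right) = \left(-8\right) \left(-96\right) = 768$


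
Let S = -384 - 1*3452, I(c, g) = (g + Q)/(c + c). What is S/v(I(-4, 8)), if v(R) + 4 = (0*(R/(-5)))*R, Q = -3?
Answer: 959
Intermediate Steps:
I(c, g) = (-3 + g)/(2*c) (I(c, g) = (g - 3)/(c + c) = (-3 + g)/((2*c)) = (-3 + g)*(1/(2*c)) = (-3 + g)/(2*c))
v(R) = -4 (v(R) = -4 + (0*(R/(-5)))*R = -4 + (0*(R*(-1/5)))*R = -4 + (0*(-R/5))*R = -4 + 0*R = -4 + 0 = -4)
S = -3836 (S = -384 - 3452 = -3836)
S/v(I(-4, 8)) = -3836/(-4) = -3836*(-1/4) = 959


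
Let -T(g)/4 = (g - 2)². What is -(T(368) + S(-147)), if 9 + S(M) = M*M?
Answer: 514224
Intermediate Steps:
T(g) = -4*(-2 + g)² (T(g) = -4*(g - 2)² = -4*(-2 + g)²)
S(M) = -9 + M² (S(M) = -9 + M*M = -9 + M²)
-(T(368) + S(-147)) = -(-4*(-2 + 368)² + (-9 + (-147)²)) = -(-4*366² + (-9 + 21609)) = -(-4*133956 + 21600) = -(-535824 + 21600) = -1*(-514224) = 514224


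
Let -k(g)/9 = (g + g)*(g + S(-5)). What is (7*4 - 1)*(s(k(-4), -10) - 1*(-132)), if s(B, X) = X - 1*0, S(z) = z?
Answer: 3294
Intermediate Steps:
k(g) = -18*g*(-5 + g) (k(g) = -9*(g + g)*(g - 5) = -9*2*g*(-5 + g) = -18*g*(-5 + g))
s(B, X) = X (s(B, X) = X + 0 = X)
(7*4 - 1)*(s(k(-4), -10) - 1*(-132)) = (7*4 - 1)*(-10 - 1*(-132)) = (28 - 1)*(-10 + 132) = 27*122 = 3294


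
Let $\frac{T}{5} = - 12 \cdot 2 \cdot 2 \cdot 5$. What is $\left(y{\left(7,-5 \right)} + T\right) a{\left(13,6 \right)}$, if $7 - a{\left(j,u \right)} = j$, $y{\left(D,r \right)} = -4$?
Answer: $7224$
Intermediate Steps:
$a{\left(j,u \right)} = 7 - j$
$T = -1200$ ($T = 5 \left(- 12 \cdot 2 \cdot 2 \cdot 5\right) = 5 \left(- 12 \cdot 4 \cdot 5\right) = 5 \left(\left(-12\right) 20\right) = 5 \left(-240\right) = -1200$)
$\left(y{\left(7,-5 \right)} + T\right) a{\left(13,6 \right)} = \left(-4 - 1200\right) \left(7 - 13\right) = - 1204 \left(7 - 13\right) = \left(-1204\right) \left(-6\right) = 7224$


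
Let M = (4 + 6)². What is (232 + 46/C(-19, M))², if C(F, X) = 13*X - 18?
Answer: 22122100225/410881 ≈ 53841.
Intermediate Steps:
M = 100 (M = 10² = 100)
C(F, X) = -18 + 13*X
(232 + 46/C(-19, M))² = (232 + 46/(-18 + 13*100))² = (232 + 46/(-18 + 1300))² = (232 + 46/1282)² = (232 + 46*(1/1282))² = (232 + 23/641)² = (148735/641)² = 22122100225/410881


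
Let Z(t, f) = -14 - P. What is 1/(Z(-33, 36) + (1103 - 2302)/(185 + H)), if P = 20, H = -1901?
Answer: -156/5195 ≈ -0.030029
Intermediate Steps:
Z(t, f) = -34 (Z(t, f) = -14 - 1*20 = -14 - 20 = -34)
1/(Z(-33, 36) + (1103 - 2302)/(185 + H)) = 1/(-34 + (1103 - 2302)/(185 - 1901)) = 1/(-34 - 1199/(-1716)) = 1/(-34 - 1199*(-1/1716)) = 1/(-34 + 109/156) = 1/(-5195/156) = -156/5195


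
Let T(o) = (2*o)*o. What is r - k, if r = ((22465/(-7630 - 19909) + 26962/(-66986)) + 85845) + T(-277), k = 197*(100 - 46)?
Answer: 210911177960951/922363727 ≈ 2.2866e+5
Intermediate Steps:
T(o) = 2*o**2
k = 10638 (k = 197*54 = 10638)
r = 220723283288777/922363727 (r = ((22465/(-7630 - 19909) + 26962/(-66986)) + 85845) + 2*(-277)**2 = ((22465/(-27539) + 26962*(-1/66986)) + 85845) + 2*76729 = ((22465*(-1/27539) - 13481/33493) + 85845) + 153458 = ((-22465/27539 - 13481/33493) + 85845) + 153458 = (-1123673504/922363727 + 85845) + 153458 = 79179190470811/922363727 + 153458 = 220723283288777/922363727 ≈ 2.3930e+5)
r - k = 220723283288777/922363727 - 1*10638 = 220723283288777/922363727 - 10638 = 210911177960951/922363727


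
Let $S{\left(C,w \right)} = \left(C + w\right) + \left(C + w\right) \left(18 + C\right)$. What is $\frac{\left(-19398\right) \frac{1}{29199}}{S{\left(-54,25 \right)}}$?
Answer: $- \frac{6466}{9878995} \approx -0.00065452$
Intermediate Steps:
$S{\left(C,w \right)} = C + w + \left(18 + C\right) \left(C + w\right)$ ($S{\left(C,w \right)} = \left(C + w\right) + \left(18 + C\right) \left(C + w\right) = C + w + \left(18 + C\right) \left(C + w\right)$)
$\frac{\left(-19398\right) \frac{1}{29199}}{S{\left(-54,25 \right)}} = \frac{\left(-19398\right) \frac{1}{29199}}{\left(-54\right)^{2} + 19 \left(-54\right) + 19 \cdot 25 - 1350} = \frac{\left(-19398\right) \frac{1}{29199}}{2916 - 1026 + 475 - 1350} = - \frac{6466}{9733 \cdot 1015} = \left(- \frac{6466}{9733}\right) \frac{1}{1015} = - \frac{6466}{9878995}$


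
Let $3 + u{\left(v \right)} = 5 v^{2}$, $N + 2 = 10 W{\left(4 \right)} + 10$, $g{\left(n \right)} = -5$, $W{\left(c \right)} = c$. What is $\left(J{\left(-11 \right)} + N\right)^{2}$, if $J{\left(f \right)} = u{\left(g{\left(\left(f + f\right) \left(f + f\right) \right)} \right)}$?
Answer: $28900$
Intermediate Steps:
$N = 48$ ($N = -2 + \left(10 \cdot 4 + 10\right) = -2 + \left(40 + 10\right) = -2 + 50 = 48$)
$u{\left(v \right)} = -3 + 5 v^{2}$
$J{\left(f \right)} = 122$ ($J{\left(f \right)} = -3 + 5 \left(-5\right)^{2} = -3 + 5 \cdot 25 = -3 + 125 = 122$)
$\left(J{\left(-11 \right)} + N\right)^{2} = \left(122 + 48\right)^{2} = 170^{2} = 28900$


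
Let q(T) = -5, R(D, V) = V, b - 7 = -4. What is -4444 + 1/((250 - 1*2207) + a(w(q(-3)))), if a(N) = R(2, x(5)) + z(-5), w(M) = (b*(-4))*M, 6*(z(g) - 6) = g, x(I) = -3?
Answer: -52123682/11729 ≈ -4444.0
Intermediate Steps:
b = 3 (b = 7 - 4 = 3)
z(g) = 6 + g/6
w(M) = -12*M (w(M) = (3*(-4))*M = -12*M)
a(N) = 13/6 (a(N) = -3 + (6 + (⅙)*(-5)) = -3 + (6 - ⅚) = -3 + 31/6 = 13/6)
-4444 + 1/((250 - 1*2207) + a(w(q(-3)))) = -4444 + 1/((250 - 1*2207) + 13/6) = -4444 + 1/((250 - 2207) + 13/6) = -4444 + 1/(-1957 + 13/6) = -4444 + 1/(-11729/6) = -4444 - 6/11729 = -52123682/11729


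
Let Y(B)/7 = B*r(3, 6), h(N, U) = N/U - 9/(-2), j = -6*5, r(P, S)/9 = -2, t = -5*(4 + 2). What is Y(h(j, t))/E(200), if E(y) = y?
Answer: -693/200 ≈ -3.4650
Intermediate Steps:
t = -30 (t = -5*6 = -30)
r(P, S) = -18 (r(P, S) = 9*(-2) = -18)
j = -30
h(N, U) = 9/2 + N/U (h(N, U) = N/U - 9*(-1/2) = N/U + 9/2 = 9/2 + N/U)
Y(B) = -126*B (Y(B) = 7*(B*(-18)) = 7*(-18*B) = -126*B)
Y(h(j, t))/E(200) = -126*(9/2 - 30/(-30))/200 = -126*(9/2 - 30*(-1/30))*(1/200) = -126*(9/2 + 1)*(1/200) = -126*11/2*(1/200) = -693*1/200 = -693/200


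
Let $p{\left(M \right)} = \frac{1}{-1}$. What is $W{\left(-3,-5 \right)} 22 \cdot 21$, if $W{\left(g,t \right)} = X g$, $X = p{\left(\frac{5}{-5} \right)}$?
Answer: $1386$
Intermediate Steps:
$p{\left(M \right)} = -1$
$X = -1$
$W{\left(g,t \right)} = - g$
$W{\left(-3,-5 \right)} 22 \cdot 21 = \left(-1\right) \left(-3\right) 22 \cdot 21 = 3 \cdot 22 \cdot 21 = 66 \cdot 21 = 1386$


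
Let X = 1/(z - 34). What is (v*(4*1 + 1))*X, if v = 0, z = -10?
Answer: 0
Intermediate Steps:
X = -1/44 (X = 1/(-10 - 34) = 1/(-44) = -1/44 ≈ -0.022727)
(v*(4*1 + 1))*X = (0*(4*1 + 1))*(-1/44) = (0*(4 + 1))*(-1/44) = (0*5)*(-1/44) = 0*(-1/44) = 0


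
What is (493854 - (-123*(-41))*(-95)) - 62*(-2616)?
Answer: 1135131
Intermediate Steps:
(493854 - (-123*(-41))*(-95)) - 62*(-2616) = (493854 - 5043*(-95)) + 162192 = (493854 - 1*(-479085)) + 162192 = (493854 + 479085) + 162192 = 972939 + 162192 = 1135131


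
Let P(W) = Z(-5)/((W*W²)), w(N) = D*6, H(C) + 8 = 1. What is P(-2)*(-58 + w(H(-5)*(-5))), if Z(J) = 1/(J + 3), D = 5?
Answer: -7/4 ≈ -1.7500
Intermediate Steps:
Z(J) = 1/(3 + J)
H(C) = -7 (H(C) = -8 + 1 = -7)
w(N) = 30 (w(N) = 5*6 = 30)
P(W) = -1/(2*W³) (P(W) = 1/((3 - 5)*((W*W²))) = 1/((-2)*(W³)) = -1/(2*W³))
P(-2)*(-58 + w(H(-5)*(-5))) = (-½/(-2)³)*(-58 + 30) = -½*(-⅛)*(-28) = (1/16)*(-28) = -7/4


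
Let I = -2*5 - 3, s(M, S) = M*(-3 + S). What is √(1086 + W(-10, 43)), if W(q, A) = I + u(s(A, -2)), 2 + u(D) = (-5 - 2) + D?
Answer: √849 ≈ 29.138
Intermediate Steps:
I = -13 (I = -10 - 3 = -13)
u(D) = -9 + D (u(D) = -2 + ((-5 - 2) + D) = -2 + (-7 + D) = -9 + D)
W(q, A) = -22 - 5*A (W(q, A) = -13 + (-9 + A*(-3 - 2)) = -13 + (-9 + A*(-5)) = -13 + (-9 - 5*A) = -22 - 5*A)
√(1086 + W(-10, 43)) = √(1086 + (-22 - 5*43)) = √(1086 + (-22 - 215)) = √(1086 - 237) = √849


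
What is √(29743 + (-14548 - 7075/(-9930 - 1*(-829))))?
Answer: √1258638903770/9101 ≈ 123.27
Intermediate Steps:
√(29743 + (-14548 - 7075/(-9930 - 1*(-829)))) = √(29743 + (-14548 - 7075/(-9930 + 829))) = √(29743 + (-14548 - 7075/(-9101))) = √(29743 + (-14548 - 7075*(-1/9101))) = √(29743 + (-14548 + 7075/9101)) = √(29743 - 132394273/9101) = √(138296770/9101) = √1258638903770/9101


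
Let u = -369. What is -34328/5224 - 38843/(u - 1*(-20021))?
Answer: -109691211/12832756 ≈ -8.5477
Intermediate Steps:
-34328/5224 - 38843/(u - 1*(-20021)) = -34328/5224 - 38843/(-369 - 1*(-20021)) = -34328*1/5224 - 38843/(-369 + 20021) = -4291/653 - 38843/19652 = -109691211/12832756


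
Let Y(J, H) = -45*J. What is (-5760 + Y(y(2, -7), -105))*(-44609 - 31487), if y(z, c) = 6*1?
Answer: 458858880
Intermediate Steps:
y(z, c) = 6
(-5760 + Y(y(2, -7), -105))*(-44609 - 31487) = (-5760 - 45*6)*(-44609 - 31487) = (-5760 - 270)*(-76096) = -6030*(-76096) = 458858880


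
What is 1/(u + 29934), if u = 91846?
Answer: 1/121780 ≈ 8.2115e-6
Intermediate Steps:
1/(u + 29934) = 1/(91846 + 29934) = 1/121780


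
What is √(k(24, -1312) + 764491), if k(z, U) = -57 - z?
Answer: √764410 ≈ 874.31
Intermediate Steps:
√(k(24, -1312) + 764491) = √((-57 - 1*24) + 764491) = √((-57 - 24) + 764491) = √(-81 + 764491) = √764410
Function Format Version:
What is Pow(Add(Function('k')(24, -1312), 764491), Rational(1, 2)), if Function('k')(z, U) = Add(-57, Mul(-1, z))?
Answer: Pow(764410, Rational(1, 2)) ≈ 874.31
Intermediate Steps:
Pow(Add(Function('k')(24, -1312), 764491), Rational(1, 2)) = Pow(Add(Add(-57, Mul(-1, 24)), 764491), Rational(1, 2)) = Pow(Add(Add(-57, -24), 764491), Rational(1, 2)) = Pow(Add(-81, 764491), Rational(1, 2)) = Pow(764410, Rational(1, 2))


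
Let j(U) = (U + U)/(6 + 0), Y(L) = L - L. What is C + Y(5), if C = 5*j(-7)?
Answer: -35/3 ≈ -11.667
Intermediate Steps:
Y(L) = 0
j(U) = U/3 (j(U) = (2*U)/6 = (2*U)*(1/6) = U/3)
C = -35/3 (C = 5*((1/3)*(-7)) = 5*(-7/3) = -35/3 ≈ -11.667)
C + Y(5) = -35/3 + 0 = -35/3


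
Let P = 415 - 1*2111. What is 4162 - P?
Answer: 5858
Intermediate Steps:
P = -1696 (P = 415 - 2111 = -1696)
4162 - P = 4162 - 1*(-1696) = 4162 + 1696 = 5858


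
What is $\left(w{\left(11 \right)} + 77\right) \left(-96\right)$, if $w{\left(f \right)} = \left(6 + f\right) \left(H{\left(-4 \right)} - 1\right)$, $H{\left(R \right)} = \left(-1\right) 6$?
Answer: $4032$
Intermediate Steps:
$H{\left(R \right)} = -6$
$w{\left(f \right)} = -42 - 7 f$ ($w{\left(f \right)} = \left(6 + f\right) \left(-6 - 1\right) = \left(6 + f\right) \left(-7\right) = -42 - 7 f$)
$\left(w{\left(11 \right)} + 77\right) \left(-96\right) = \left(\left(-42 - 77\right) + 77\right) \left(-96\right) = \left(-119 + 77\right) \left(-96\right) = \left(-42\right) \left(-96\right) = 4032$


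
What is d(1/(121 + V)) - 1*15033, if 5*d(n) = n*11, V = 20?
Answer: -10598254/705 ≈ -15033.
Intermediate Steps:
d(n) = 11*n/5 (d(n) = (n*11)/5 = (11*n)/5 = 11*n/5)
d(1/(121 + V)) - 1*15033 = 11/(5*(121 + 20)) - 1*15033 = (11/5)/141 - 15033 = (11/5)*(1/141) - 15033 = 11/705 - 15033 = -10598254/705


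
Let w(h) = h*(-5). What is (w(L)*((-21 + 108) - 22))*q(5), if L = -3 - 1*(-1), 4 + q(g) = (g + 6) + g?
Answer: 7800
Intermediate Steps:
q(g) = 2 + 2*g (q(g) = -4 + ((g + 6) + g) = -4 + ((6 + g) + g) = -4 + (6 + 2*g) = 2 + 2*g)
L = -2 (L = -3 + 1 = -2)
w(h) = -5*h
(w(L)*((-21 + 108) - 22))*q(5) = ((-5*(-2))*((-21 + 108) - 22))*(2 + 2*5) = (10*(87 - 22))*(2 + 10) = (10*65)*12 = 650*12 = 7800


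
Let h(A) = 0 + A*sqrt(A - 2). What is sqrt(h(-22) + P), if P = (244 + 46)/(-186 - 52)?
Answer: sqrt(-17255 - 623084*I*sqrt(6))/119 ≈ 7.2995 - 7.3825*I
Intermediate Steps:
h(A) = A*sqrt(-2 + A) (h(A) = 0 + A*sqrt(-2 + A) = A*sqrt(-2 + A))
P = -145/119 (P = 290/(-238) = 290*(-1/238) = -145/119 ≈ -1.2185)
sqrt(h(-22) + P) = sqrt(-22*sqrt(-2 - 22) - 145/119) = sqrt(-44*I*sqrt(6) - 145/119) = sqrt(-145/119 - 44*I*sqrt(6))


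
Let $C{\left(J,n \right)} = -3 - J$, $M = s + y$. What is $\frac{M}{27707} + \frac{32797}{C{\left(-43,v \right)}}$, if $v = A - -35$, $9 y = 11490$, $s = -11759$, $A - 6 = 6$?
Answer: $\frac{2724861557}{3324840} \approx 819.55$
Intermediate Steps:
$A = 12$ ($A = 6 + 6 = 12$)
$y = \frac{3830}{3}$ ($y = \frac{1}{9} \cdot 11490 = \frac{3830}{3} \approx 1276.7$)
$v = 47$ ($v = 12 - -35 = 12 + 35 = 47$)
$M = - \frac{31447}{3}$ ($M = -11759 + \frac{3830}{3} = - \frac{31447}{3} \approx -10482.0$)
$\frac{M}{27707} + \frac{32797}{C{\left(-43,v \right)}} = - \frac{31447}{3 \cdot 27707} + \frac{32797}{-3 - -43} = \left(- \frac{31447}{3}\right) \frac{1}{27707} + \frac{32797}{-3 + 43} = - \frac{31447}{83121} + \frac{32797}{40} = \frac{2724861557}{3324840}$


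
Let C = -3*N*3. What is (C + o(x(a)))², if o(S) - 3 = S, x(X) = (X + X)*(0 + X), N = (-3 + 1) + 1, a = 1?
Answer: 196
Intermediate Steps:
N = -1 (N = -2 + 1 = -1)
x(X) = 2*X² (x(X) = (2*X)*X = 2*X²)
o(S) = 3 + S
C = 9 (C = -3*(-1)*3 = 3*3 = 9)
(C + o(x(a)))² = (9 + (3 + 2*1²))² = (9 + (3 + 2*1))² = (9 + (3 + 2))² = (9 + 5)² = 14² = 196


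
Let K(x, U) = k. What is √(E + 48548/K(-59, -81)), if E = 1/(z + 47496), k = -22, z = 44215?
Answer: I*√2245830049715263/1008821 ≈ 46.976*I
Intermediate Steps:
K(x, U) = -22
E = 1/91711 (E = 1/(44215 + 47496) = 1/91711 ≈ 1.0904e-5)
√(E + 48548/K(-59, -81)) = √(1/91711 + 48548/(-22)) = √(1/91711 + 48548*(-1/22)) = √(1/91711 - 24274/11) = √(-2226192803/1008821) = I*√2245830049715263/1008821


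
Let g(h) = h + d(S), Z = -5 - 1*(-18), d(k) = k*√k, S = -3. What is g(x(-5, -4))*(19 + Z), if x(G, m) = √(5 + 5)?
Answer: 32*√10 - 96*I*√3 ≈ 101.19 - 166.28*I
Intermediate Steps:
d(k) = k^(3/2)
x(G, m) = √10
Z = 13 (Z = -5 + 18 = 13)
g(h) = h - 3*I*√3 (g(h) = h + (-3)^(3/2) = h - 3*I*√3)
g(x(-5, -4))*(19 + Z) = (√10 - 3*I*√3)*(19 + 13) = (√10 - 3*I*√3)*32 = 32*√10 - 96*I*√3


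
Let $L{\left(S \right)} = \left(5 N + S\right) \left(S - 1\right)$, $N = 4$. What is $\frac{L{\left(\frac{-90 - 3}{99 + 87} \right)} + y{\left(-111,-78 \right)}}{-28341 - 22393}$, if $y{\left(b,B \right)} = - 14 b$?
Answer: $- \frac{6099}{202936} \approx -0.030054$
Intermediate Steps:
$L{\left(S \right)} = \left(-1 + S\right) \left(20 + S\right)$ ($L{\left(S \right)} = \left(5 \cdot 4 + S\right) \left(S - 1\right) = \left(20 + S\right) \left(-1 + S\right) = \left(-1 + S\right) \left(20 + S\right)$)
$\frac{L{\left(\frac{-90 - 3}{99 + 87} \right)} + y{\left(-111,-78 \right)}}{-28341 - 22393} = \frac{\left(-20 + \left(\frac{-90 - 3}{99 + 87}\right)^{2} + 19 \frac{-90 - 3}{99 + 87}\right) - -1554}{-28341 - 22393} = \frac{\left(-20 + \left(- \frac{93}{186}\right)^{2} + 19 \left(- \frac{93}{186}\right)\right) + 1554}{-50734} = \left(\left(-20 + \left(\left(-93\right) \frac{1}{186}\right)^{2} + 19 \left(\left(-93\right) \frac{1}{186}\right)\right) + 1554\right) \left(- \frac{1}{50734}\right) = \left(\left(-20 + \left(- \frac{1}{2}\right)^{2} + 19 \left(- \frac{1}{2}\right)\right) + 1554\right) \left(- \frac{1}{50734}\right) = \left(\left(-20 + \frac{1}{4} - \frac{19}{2}\right) + 1554\right) \left(- \frac{1}{50734}\right) = \left(- \frac{117}{4} + 1554\right) \left(- \frac{1}{50734}\right) = \frac{6099}{4} \left(- \frac{1}{50734}\right) = - \frac{6099}{202936}$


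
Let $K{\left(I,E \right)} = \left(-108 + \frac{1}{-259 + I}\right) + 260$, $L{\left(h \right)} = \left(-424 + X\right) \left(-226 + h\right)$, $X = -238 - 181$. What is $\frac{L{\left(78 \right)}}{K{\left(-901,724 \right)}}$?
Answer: $\frac{48242080}{58773} \approx 820.82$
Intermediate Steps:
$X = -419$ ($X = -238 - 181 = -419$)
$L{\left(h \right)} = 190518 - 843 h$ ($L{\left(h \right)} = \left(-424 - 419\right) \left(-226 + h\right) = - 843 \left(-226 + h\right) = 190518 - 843 h$)
$K{\left(I,E \right)} = 152 + \frac{1}{-259 + I}$
$\frac{L{\left(78 \right)}}{K{\left(-901,724 \right)}} = \frac{190518 - 65754}{\frac{1}{-259 - 901} \left(-39367 + 152 \left(-901\right)\right)} = \frac{190518 - 65754}{\frac{1}{-1160} \left(-39367 - 136952\right)} = \frac{124764}{\left(- \frac{1}{1160}\right) \left(-176319\right)} = \frac{124764}{\frac{176319}{1160}} = 124764 \cdot \frac{1160}{176319} = \frac{48242080}{58773}$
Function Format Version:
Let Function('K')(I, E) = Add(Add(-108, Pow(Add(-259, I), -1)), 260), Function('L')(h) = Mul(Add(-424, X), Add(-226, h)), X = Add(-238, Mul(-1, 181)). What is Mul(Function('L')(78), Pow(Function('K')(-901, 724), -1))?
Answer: Rational(48242080, 58773) ≈ 820.82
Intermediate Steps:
X = -419 (X = Add(-238, -181) = -419)
Function('L')(h) = Add(190518, Mul(-843, h)) (Function('L')(h) = Mul(Add(-424, -419), Add(-226, h)) = Mul(-843, Add(-226, h)) = Add(190518, Mul(-843, h)))
Function('K')(I, E) = Add(152, Pow(Add(-259, I), -1))
Mul(Function('L')(78), Pow(Function('K')(-901, 724), -1)) = Mul(Add(190518, Mul(-843, 78)), Pow(Mul(Pow(Add(-259, -901), -1), Add(-39367, Mul(152, -901))), -1)) = Mul(Add(190518, -65754), Pow(Mul(Pow(-1160, -1), Add(-39367, -136952)), -1)) = Mul(124764, Pow(Mul(Rational(-1, 1160), -176319), -1)) = Mul(124764, Pow(Rational(176319, 1160), -1)) = Mul(124764, Rational(1160, 176319)) = Rational(48242080, 58773)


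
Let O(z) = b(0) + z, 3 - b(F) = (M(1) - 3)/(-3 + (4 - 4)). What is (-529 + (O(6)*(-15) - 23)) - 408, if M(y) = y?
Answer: -1085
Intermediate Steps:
b(F) = 7/3 (b(F) = 3 - (1 - 3)/(-3 + (4 - 4)) = 3 - (-2)/(-3 + 0) = 3 - (-2)/(-3) = 3 - (-2)*(-1)/3 = 3 - 1*⅔ = 3 - ⅔ = 7/3)
O(z) = 7/3 + z
(-529 + (O(6)*(-15) - 23)) - 408 = (-529 + ((7/3 + 6)*(-15) - 23)) - 408 = (-529 + ((25/3)*(-15) - 23)) - 408 = (-529 + (-125 - 23)) - 408 = (-529 - 148) - 408 = -677 - 408 = -1085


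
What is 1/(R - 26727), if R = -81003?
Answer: -1/107730 ≈ -9.2825e-6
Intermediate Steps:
1/(R - 26727) = 1/(-81003 - 26727) = 1/(-107730) = -1/107730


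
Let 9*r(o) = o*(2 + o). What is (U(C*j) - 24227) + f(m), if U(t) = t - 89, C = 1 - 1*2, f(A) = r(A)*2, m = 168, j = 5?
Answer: -53923/3 ≈ -17974.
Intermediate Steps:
r(o) = o*(2 + o)/9 (r(o) = (o*(2 + o))/9 = o*(2 + o)/9)
f(A) = 2*A*(2 + A)/9 (f(A) = (A*(2 + A)/9)*2 = 2*A*(2 + A)/9)
C = -1 (C = 1 - 2 = -1)
U(t) = -89 + t
(U(C*j) - 24227) + f(m) = ((-89 - 1*5) - 24227) + (2/9)*168*(2 + 168) = ((-89 - 5) - 24227) + (2/9)*168*170 = (-94 - 24227) + 19040/3 = -24321 + 19040/3 = -53923/3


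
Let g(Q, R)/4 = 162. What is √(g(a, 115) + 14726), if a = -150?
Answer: √15374 ≈ 123.99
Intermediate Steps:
g(Q, R) = 648 (g(Q, R) = 4*162 = 648)
√(g(a, 115) + 14726) = √(648 + 14726) = √15374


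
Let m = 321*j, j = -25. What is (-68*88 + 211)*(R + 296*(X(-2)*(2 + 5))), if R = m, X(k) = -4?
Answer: 94174949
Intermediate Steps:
m = -8025 (m = 321*(-25) = -8025)
R = -8025
(-68*88 + 211)*(R + 296*(X(-2)*(2 + 5))) = (-68*88 + 211)*(-8025 + 296*(-4*(2 + 5))) = (-5984 + 211)*(-8025 + 296*(-4*7)) = -5773*(-8025 + 296*(-28)) = -5773*(-8025 - 8288) = -5773*(-16313) = 94174949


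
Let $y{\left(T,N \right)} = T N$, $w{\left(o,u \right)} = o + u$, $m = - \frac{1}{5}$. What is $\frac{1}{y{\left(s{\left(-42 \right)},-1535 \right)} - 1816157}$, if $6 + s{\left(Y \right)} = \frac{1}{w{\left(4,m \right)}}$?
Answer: $- \frac{19}{34339668} \approx -5.533 \cdot 10^{-7}$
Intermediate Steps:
$m = - \frac{1}{5}$ ($m = \left(-1\right) \frac{1}{5} = - \frac{1}{5} \approx -0.2$)
$s{\left(Y \right)} = - \frac{109}{19}$ ($s{\left(Y \right)} = -6 + \frac{1}{4 - \frac{1}{5}} = -6 + \frac{1}{\frac{19}{5}} = -6 + \frac{5}{19} = - \frac{109}{19}$)
$y{\left(T,N \right)} = N T$
$\frac{1}{y{\left(s{\left(-42 \right)},-1535 \right)} - 1816157} = \frac{1}{\left(-1535\right) \left(- \frac{109}{19}\right) - 1816157} = \frac{1}{\frac{167315}{19} - 1816157} = \frac{1}{- \frac{34339668}{19}} = - \frac{19}{34339668}$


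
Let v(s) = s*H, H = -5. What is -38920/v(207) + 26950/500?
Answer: 189413/2070 ≈ 91.504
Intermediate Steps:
v(s) = -5*s (v(s) = s*(-5) = -5*s)
-38920/v(207) + 26950/500 = -38920/((-5*207)) + 26950/500 = -38920/(-1035) + 26950*(1/500) = -38920*(-1/1035) + 539/10 = 7784/207 + 539/10 = 189413/2070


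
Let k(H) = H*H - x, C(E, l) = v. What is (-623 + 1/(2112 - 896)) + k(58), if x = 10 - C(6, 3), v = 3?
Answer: 3324545/1216 ≈ 2734.0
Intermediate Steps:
C(E, l) = 3
x = 7 (x = 10 - 1*3 = 10 - 3 = 7)
k(H) = -7 + H² (k(H) = H*H - 1*7 = H² - 7 = -7 + H²)
(-623 + 1/(2112 - 896)) + k(58) = (-623 + 1/(2112 - 896)) + (-7 + 58²) = (-623 + 1/1216) + (-7 + 3364) = (-623 + 1/1216) + 3357 = -757567/1216 + 3357 = 3324545/1216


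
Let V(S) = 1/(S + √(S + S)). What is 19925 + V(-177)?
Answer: 3566574/179 - I*√354/31683 ≈ 19925.0 - 0.00059385*I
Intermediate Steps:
V(S) = 1/(S + √2*√S) (V(S) = 1/(S + √(2*S)) = 1/(S + √2*√S))
19925 + V(-177) = 19925 + 1/(-177 + √2*√(-177)) = 19925 + 1/(-177 + √2*(I*√177)) = 19925 + 1/(-177 + I*√354)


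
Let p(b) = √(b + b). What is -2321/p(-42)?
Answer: 2321*I*√21/42 ≈ 253.24*I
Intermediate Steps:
p(b) = √2*√b (p(b) = √(2*b) = √2*√b)
-2321/p(-42) = -2321*(-I*√21/42) = -(-2321)*I*√21/42 = 2321*I*√21/42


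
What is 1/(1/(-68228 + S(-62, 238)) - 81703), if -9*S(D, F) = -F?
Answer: -613814/50150445251 ≈ -1.2239e-5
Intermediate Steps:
S(D, F) = F/9 (S(D, F) = -(-1)*F/9 = F/9)
1/(1/(-68228 + S(-62, 238)) - 81703) = 1/(1/(-68228 + (1/9)*238) - 81703) = 1/(1/(-68228 + 238/9) - 81703) = 1/(1/(-613814/9) - 81703) = 1/(-9/613814 - 81703) = 1/(-50150445251/613814) = -613814/50150445251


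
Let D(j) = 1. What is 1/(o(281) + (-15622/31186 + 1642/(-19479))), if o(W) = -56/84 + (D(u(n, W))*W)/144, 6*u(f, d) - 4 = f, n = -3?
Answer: 14579330256/10198189165 ≈ 1.4296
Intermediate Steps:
u(f, d) = ⅔ + f/6
o(W) = -⅔ + W/144 (o(W) = -56/84 + (1*W)/144 = -56*1/84 + W*(1/144) = -⅔ + W/144)
1/(o(281) + (-15622/31186 + 1642/(-19479))) = 1/((-⅔ + (1/144)*281) + (-15622/31186 + 1642/(-19479))) = 1/((-⅔ + 281/144) + (-15622*1/31186 + 1642*(-1/19479))) = 1/(185/144 + (-7811/15593 - 1642/19479)) = 1/(185/144 - 177754175/303736047) = 1/(10198189165/14579330256) = 14579330256/10198189165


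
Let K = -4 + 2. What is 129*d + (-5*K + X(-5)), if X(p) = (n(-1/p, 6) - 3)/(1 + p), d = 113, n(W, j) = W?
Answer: 145877/10 ≈ 14588.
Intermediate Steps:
K = -2
X(p) = (-3 - 1/p)/(1 + p) (X(p) = (-1/p - 3)/(1 + p) = (-3 - 1/p)/(1 + p))
129*d + (-5*K + X(-5)) = 129*113 + (-5*(-2) + (-1 - 3*(-5))/((-5)*(1 - 5))) = 14577 + (10 - 1/5*(-1 + 15)/(-4)) = 14577 + (10 - 1/5*(-1/4)*14) = 14577 + (10 + 7/10) = 14577 + 107/10 = 145877/10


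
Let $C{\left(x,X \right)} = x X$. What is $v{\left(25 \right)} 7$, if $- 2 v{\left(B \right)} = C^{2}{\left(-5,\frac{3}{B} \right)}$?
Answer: $- \frac{63}{50} \approx -1.26$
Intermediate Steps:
$C{\left(x,X \right)} = X x$
$v{\left(B \right)} = - \frac{225}{2 B^{2}}$ ($v{\left(B \right)} = - \frac{\left(\frac{3}{B} \left(-5\right)\right)^{2}}{2} = - \frac{\left(- \frac{15}{B}\right)^{2}}{2} = - \frac{225 \frac{1}{B^{2}}}{2} = - \frac{225}{2 B^{2}}$)
$v{\left(25 \right)} 7 = - \frac{225}{2 \cdot 625} \cdot 7 = \left(- \frac{225}{2}\right) \frac{1}{625} \cdot 7 = \left(- \frac{9}{50}\right) 7 = - \frac{63}{50}$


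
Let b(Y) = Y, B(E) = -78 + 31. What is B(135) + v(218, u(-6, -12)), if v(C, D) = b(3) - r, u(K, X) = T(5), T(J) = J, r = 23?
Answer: -67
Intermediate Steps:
B(E) = -47
u(K, X) = 5
v(C, D) = -20 (v(C, D) = 3 - 1*23 = 3 - 23 = -20)
B(135) + v(218, u(-6, -12)) = -47 - 20 = -67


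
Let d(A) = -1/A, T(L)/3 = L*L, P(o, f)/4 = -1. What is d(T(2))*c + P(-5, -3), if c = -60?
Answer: 1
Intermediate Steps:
P(o, f) = -4 (P(o, f) = 4*(-1) = -4)
T(L) = 3*L² (T(L) = 3*(L*L) = 3*L²)
d(T(2))*c + P(-5, -3) = -1/(3*2²)*(-60) - 4 = -1/(3*4)*(-60) - 4 = -1/12*(-60) - 4 = 5 - 4 = 1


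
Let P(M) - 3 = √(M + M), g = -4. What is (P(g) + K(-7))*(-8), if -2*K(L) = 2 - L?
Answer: 12 - 16*I*√2 ≈ 12.0 - 22.627*I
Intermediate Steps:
K(L) = -1 + L/2 (K(L) = -(2 - L)/2 = -1 + L/2)
P(M) = 3 + √2*√M (P(M) = 3 + √(M + M) = 3 + √(2*M) = 3 + √2*√M)
(P(g) + K(-7))*(-8) = ((3 + √2*√(-4)) + (-1 + (½)*(-7)))*(-8) = ((3 + √2*(2*I)) + (-1 - 7/2))*(-8) = ((3 + 2*I*√2) - 9/2)*(-8) = (-3/2 + 2*I*√2)*(-8) = 12 - 16*I*√2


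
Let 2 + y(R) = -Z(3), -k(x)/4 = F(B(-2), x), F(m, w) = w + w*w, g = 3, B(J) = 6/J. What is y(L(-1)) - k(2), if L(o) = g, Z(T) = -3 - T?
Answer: 28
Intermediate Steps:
L(o) = 3
F(m, w) = w + w²
k(x) = -4*x*(1 + x)
y(R) = 4 (y(R) = -2 - (-3 - 1*3) = -2 - (-3 - 3) = -2 - 1*(-6) = -2 + 6 = 4)
y(L(-1)) - k(2) = 4 - (-4)*2*(1 + 2) = 4 - (-4)*2*3 = 4 - 1*(-24) = 4 + 24 = 28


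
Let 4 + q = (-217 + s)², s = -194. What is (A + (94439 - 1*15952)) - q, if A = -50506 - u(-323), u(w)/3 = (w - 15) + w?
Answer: -138953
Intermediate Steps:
u(w) = -45 + 6*w (u(w) = 3*((w - 15) + w) = 3*((-15 + w) + w) = 3*(-15 + 2*w) = -45 + 6*w)
q = 168917 (q = -4 + (-217 - 194)² = -4 + (-411)² = -4 + 168921 = 168917)
A = -48523 (A = -50506 - (-45 + 6*(-323)) = -50506 - (-45 - 1938) = -50506 - 1*(-1983) = -50506 + 1983 = -48523)
(A + (94439 - 1*15952)) - q = (-48523 + (94439 - 1*15952)) - 1*168917 = (-48523 + (94439 - 15952)) - 168917 = (-48523 + 78487) - 168917 = 29964 - 168917 = -138953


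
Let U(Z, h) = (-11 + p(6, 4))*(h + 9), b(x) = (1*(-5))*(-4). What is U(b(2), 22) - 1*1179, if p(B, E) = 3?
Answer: -1427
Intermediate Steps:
b(x) = 20 (b(x) = -5*(-4) = 20)
U(Z, h) = -72 - 8*h (U(Z, h) = (-11 + 3)*(h + 9) = -8*(9 + h) = -72 - 8*h)
U(b(2), 22) - 1*1179 = (-72 - 8*22) - 1*1179 = (-72 - 176) - 1179 = -248 - 1179 = -1427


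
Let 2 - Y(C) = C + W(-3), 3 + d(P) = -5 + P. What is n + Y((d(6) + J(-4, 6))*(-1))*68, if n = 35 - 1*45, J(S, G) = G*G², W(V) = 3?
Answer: 14474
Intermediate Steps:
J(S, G) = G³
d(P) = -8 + P (d(P) = -3 + (-5 + P) = -8 + P)
Y(C) = -1 - C (Y(C) = 2 - (C + 3) = 2 - (3 + C) = 2 + (-3 - C) = -1 - C)
n = -10 (n = 35 - 45 = -10)
n + Y((d(6) + J(-4, 6))*(-1))*68 = -10 + (-1 - ((-8 + 6) + 6³)*(-1))*68 = -10 + (-1 - (-2 + 216)*(-1))*68 = -10 + (-1 - 214*(-1))*68 = -10 + (-1 - 1*(-214))*68 = -10 + (-1 + 214)*68 = -10 + 213*68 = -10 + 14484 = 14474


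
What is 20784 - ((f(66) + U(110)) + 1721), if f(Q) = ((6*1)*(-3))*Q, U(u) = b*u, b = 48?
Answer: 14971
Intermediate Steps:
U(u) = 48*u
f(Q) = -18*Q (f(Q) = (6*(-3))*Q = -18*Q)
20784 - ((f(66) + U(110)) + 1721) = 20784 - ((-18*66 + 48*110) + 1721) = 20784 - ((-1188 + 5280) + 1721) = 20784 - (4092 + 1721) = 20784 - 1*5813 = 20784 - 5813 = 14971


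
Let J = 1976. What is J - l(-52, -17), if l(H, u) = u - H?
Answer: 1941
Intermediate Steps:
J - l(-52, -17) = 1976 - (-17 - 1*(-52)) = 1976 - (-17 + 52) = 1976 - 1*35 = 1976 - 35 = 1941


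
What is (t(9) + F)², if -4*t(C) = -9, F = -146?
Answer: 330625/16 ≈ 20664.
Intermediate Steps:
t(C) = 9/4 (t(C) = -¼*(-9) = 9/4)
(t(9) + F)² = (9/4 - 146)² = (-575/4)² = 330625/16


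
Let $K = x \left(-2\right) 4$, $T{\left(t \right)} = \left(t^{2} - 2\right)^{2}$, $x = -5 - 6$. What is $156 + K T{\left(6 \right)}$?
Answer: $101884$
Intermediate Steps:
$x = -11$ ($x = -5 - 6 = -11$)
$T{\left(t \right)} = \left(-2 + t^{2}\right)^{2}$
$K = 88$ ($K = \left(-11\right) \left(-2\right) 4 = 22 \cdot 4 = 88$)
$156 + K T{\left(6 \right)} = 156 + 88 \left(-2 + 6^{2}\right)^{2} = 156 + 88 \left(-2 + 36\right)^{2} = 156 + 88 \cdot 34^{2} = 156 + 88 \cdot 1156 = 156 + 101728 = 101884$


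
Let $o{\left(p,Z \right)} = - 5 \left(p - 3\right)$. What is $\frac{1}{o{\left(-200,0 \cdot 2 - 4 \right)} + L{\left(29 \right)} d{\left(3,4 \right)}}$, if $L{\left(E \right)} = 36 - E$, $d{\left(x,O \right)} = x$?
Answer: $\frac{1}{1036} \approx 0.00096525$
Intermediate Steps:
$o{\left(p,Z \right)} = 15 - 5 p$ ($o{\left(p,Z \right)} = - 5 \left(-3 + p\right) = 15 - 5 p$)
$\frac{1}{o{\left(-200,0 \cdot 2 - 4 \right)} + L{\left(29 \right)} d{\left(3,4 \right)}} = \frac{1}{\left(15 - -1000\right) + \left(36 - 29\right) 3} = \frac{1}{\left(15 + 1000\right) + \left(36 - 29\right) 3} = \frac{1}{1015 + 7 \cdot 3} = \frac{1}{1015 + 21} = \frac{1}{1036}$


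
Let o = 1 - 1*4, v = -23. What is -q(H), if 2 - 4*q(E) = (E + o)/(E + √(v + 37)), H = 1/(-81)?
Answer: -91975/183706 - 4941*√14/91853 ≈ -0.70194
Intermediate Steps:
H = -1/81 ≈ -0.012346
o = -3 (o = 1 - 4 = -3)
q(E) = ½ - (-3 + E)/(4*(E + √14)) (q(E) = ½ - (E - 3)/(4*(E + √(-23 + 37))) = ½ - (-3 + E)/(4*(E + √14)))
-q(H) = -(3 - 1/81 + 2*√14)/(4*(-1/81 + √14)) = -(242/81 + 2*√14)/(4*(-1/81 + √14))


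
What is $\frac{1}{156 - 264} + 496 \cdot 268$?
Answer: $\frac{14356223}{108} \approx 1.3293 \cdot 10^{5}$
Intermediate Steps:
$\frac{1}{156 - 264} + 496 \cdot 268 = \frac{1}{-108} + 132928 = - \frac{1}{108} + 132928 = \frac{14356223}{108}$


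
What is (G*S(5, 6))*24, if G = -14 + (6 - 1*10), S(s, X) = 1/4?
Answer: -108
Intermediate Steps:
S(s, X) = ¼
G = -18 (G = -14 + (6 - 10) = -14 - 4 = -18)
(G*S(5, 6))*24 = -18*¼*24 = -9/2*24 = -108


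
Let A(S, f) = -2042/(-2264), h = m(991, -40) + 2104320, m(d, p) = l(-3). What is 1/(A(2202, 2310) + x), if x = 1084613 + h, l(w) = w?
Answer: 1132/3609869781 ≈ 3.1358e-7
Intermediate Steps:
m(d, p) = -3
h = 2104317 (h = -3 + 2104320 = 2104317)
A(S, f) = 1021/1132 (A(S, f) = -2042*(-1/2264) = 1021/1132)
x = 3188930 (x = 1084613 + 2104317 = 3188930)
1/(A(2202, 2310) + x) = 1/(1021/1132 + 3188930) = 1/(3609869781/1132) = 1132/3609869781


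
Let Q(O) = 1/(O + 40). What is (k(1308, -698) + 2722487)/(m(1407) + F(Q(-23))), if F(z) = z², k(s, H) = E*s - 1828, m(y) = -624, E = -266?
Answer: -685719259/180335 ≈ -3802.5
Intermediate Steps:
k(s, H) = -1828 - 266*s (k(s, H) = -266*s - 1828 = -1828 - 266*s)
Q(O) = 1/(40 + O)
(k(1308, -698) + 2722487)/(m(1407) + F(Q(-23))) = ((-1828 - 266*1308) + 2722487)/(-624 + (1/(40 - 23))²) = ((-1828 - 347928) + 2722487)/(-624 + (1/17)²) = (-349756 + 2722487)/(-624 + (1/17)²) = 2372731/(-624 + 1/289) = 2372731/(-180335/289) = 2372731*(-289/180335) = -685719259/180335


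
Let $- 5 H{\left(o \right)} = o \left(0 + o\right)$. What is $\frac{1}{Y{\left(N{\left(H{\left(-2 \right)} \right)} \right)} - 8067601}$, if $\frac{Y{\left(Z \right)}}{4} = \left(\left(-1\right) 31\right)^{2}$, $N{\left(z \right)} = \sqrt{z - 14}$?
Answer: $- \frac{1}{8063757} \approx -1.2401 \cdot 10^{-7}$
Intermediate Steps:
$H{\left(o \right)} = - \frac{o^{2}}{5}$ ($H{\left(o \right)} = - \frac{o \left(0 + o\right)}{5} = - \frac{o o}{5} = - \frac{o^{2}}{5}$)
$N{\left(z \right)} = \sqrt{-14 + z}$
$Y{\left(Z \right)} = 3844$ ($Y{\left(Z \right)} = 4 \left(\left(-1\right) 31\right)^{2} = 4 \left(-31\right)^{2} = 4 \cdot 961 = 3844$)
$\frac{1}{Y{\left(N{\left(H{\left(-2 \right)} \right)} \right)} - 8067601} = \frac{1}{3844 - 8067601} = \frac{1}{-8063757} = - \frac{1}{8063757}$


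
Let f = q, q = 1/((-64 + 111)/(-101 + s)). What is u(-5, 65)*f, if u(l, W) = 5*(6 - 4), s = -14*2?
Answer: -1290/47 ≈ -27.447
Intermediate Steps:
s = -28
q = -129/47 (q = 1/((-64 + 111)/(-101 - 28)) = 1/(47/(-129)) = 1/(47*(-1/129)) = 1/(-47/129) = -129/47 ≈ -2.7447)
f = -129/47 ≈ -2.7447
u(l, W) = 10 (u(l, W) = 5*2 = 10)
u(-5, 65)*f = 10*(-129/47) = -1290/47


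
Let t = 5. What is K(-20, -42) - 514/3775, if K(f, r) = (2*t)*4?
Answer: 150486/3775 ≈ 39.864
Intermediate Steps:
K(f, r) = 40 (K(f, r) = (2*5)*4 = 10*4 = 40)
K(-20, -42) - 514/3775 = 40 - 514/3775 = 150486/3775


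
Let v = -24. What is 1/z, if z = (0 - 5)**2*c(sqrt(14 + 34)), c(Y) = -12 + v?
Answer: -1/900 ≈ -0.0011111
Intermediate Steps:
c(Y) = -36 (c(Y) = -12 - 24 = -36)
z = -900 (z = (0 - 5)**2*(-36) = (-5)**2*(-36) = 25*(-36) = -900)
1/z = 1/(-900) = -1/900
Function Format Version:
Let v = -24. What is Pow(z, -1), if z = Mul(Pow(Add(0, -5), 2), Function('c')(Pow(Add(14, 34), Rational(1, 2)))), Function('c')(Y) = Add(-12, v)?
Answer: Rational(-1, 900) ≈ -0.0011111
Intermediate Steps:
Function('c')(Y) = -36 (Function('c')(Y) = Add(-12, -24) = -36)
z = -900 (z = Mul(Pow(Add(0, -5), 2), -36) = Mul(Pow(-5, 2), -36) = Mul(25, -36) = -900)
Pow(z, -1) = Pow(-900, -1) = Rational(-1, 900)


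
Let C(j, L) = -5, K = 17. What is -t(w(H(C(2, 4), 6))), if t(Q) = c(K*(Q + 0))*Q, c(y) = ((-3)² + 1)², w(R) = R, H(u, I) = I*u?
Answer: 3000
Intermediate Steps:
c(y) = 100 (c(y) = (9 + 1)² = 10² = 100)
t(Q) = 100*Q
-t(w(H(C(2, 4), 6))) = -100*6*(-5) = -100*(-30) = -1*(-3000) = 3000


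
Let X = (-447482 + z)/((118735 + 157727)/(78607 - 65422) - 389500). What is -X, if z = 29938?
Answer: -305850980/285293391 ≈ -1.0721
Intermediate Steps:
X = 305850980/285293391 (X = (-447482 + 29938)/((118735 + 157727)/(78607 - 65422) - 389500) = -417544/(276462/13185 - 389500) = -417544/(276462*(1/13185) - 389500) = -417544/(30718/1465 - 389500) = -417544/(-570586782/1465) = -417544*(-1465/570586782) = 305850980/285293391 ≈ 1.0721)
-X = -1*305850980/285293391 = -305850980/285293391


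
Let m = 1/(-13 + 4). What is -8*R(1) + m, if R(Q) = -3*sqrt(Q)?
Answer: 215/9 ≈ 23.889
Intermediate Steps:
m = -1/9 (m = 1/(-9) = -1/9 ≈ -0.11111)
-8*R(1) + m = -(-24)*sqrt(1) - 1/9 = -(-24) - 1/9 = -8*(-3) - 1/9 = 24 - 1/9 = 215/9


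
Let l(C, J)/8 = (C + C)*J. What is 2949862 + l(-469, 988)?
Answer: -4464090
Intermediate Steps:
l(C, J) = 16*C*J (l(C, J) = 8*((C + C)*J) = 8*((2*C)*J) = 8*(2*C*J) = 16*C*J)
2949862 + l(-469, 988) = 2949862 + 16*(-469)*988 = 2949862 - 7413952 = -4464090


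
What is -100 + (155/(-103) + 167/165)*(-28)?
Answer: -1465028/16995 ≈ -86.203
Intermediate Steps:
-100 + (155/(-103) + 167/165)*(-28) = -100 + (155*(-1/103) + 167*(1/165))*(-28) = -100 + (-155/103 + 167/165)*(-28) = -100 - 8374/16995*(-28) = -100 + 234472/16995 = -1465028/16995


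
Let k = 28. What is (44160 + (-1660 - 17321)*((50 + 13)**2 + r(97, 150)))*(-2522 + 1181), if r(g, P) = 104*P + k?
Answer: 498753432477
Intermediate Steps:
r(g, P) = 28 + 104*P (r(g, P) = 104*P + 28 = 28 + 104*P)
(44160 + (-1660 - 17321)*((50 + 13)**2 + r(97, 150)))*(-2522 + 1181) = (44160 + (-1660 - 17321)*((50 + 13)**2 + (28 + 104*150)))*(-2522 + 1181) = (44160 - 18981*(63**2 + (28 + 15600)))*(-1341) = (44160 - 18981*(3969 + 15628))*(-1341) = (44160 - 18981*19597)*(-1341) = (44160 - 371970657)*(-1341) = -371926497*(-1341) = 498753432477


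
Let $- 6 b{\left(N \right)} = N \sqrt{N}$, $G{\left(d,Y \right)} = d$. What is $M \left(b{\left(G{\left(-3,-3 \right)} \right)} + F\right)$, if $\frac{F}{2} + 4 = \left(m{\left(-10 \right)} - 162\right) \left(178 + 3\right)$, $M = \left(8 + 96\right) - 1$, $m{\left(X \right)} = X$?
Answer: $-6414016 + \frac{103 i \sqrt{3}}{2} \approx -6.414 \cdot 10^{6} + 89.201 i$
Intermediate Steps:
$b{\left(N \right)} = - \frac{N^{\frac{3}{2}}}{6}$ ($b{\left(N \right)} = - \frac{N \sqrt{N}}{6} = - \frac{N^{\frac{3}{2}}}{6}$)
$M = 103$ ($M = 104 - 1 = 103$)
$F = -62272$ ($F = -8 + 2 \left(-10 - 162\right) \left(178 + 3\right) = -8 + 2 \left(\left(-172\right) 181\right) = -8 + 2 \left(-31132\right) = -8 - 62264 = -62272$)
$M \left(b{\left(G{\left(-3,-3 \right)} \right)} + F\right) = 103 \left(- \frac{\left(-3\right)^{\frac{3}{2}}}{6} - 62272\right) = 103 \left(- \frac{\left(-3\right) i \sqrt{3}}{6} - 62272\right) = 103 \left(\frac{i \sqrt{3}}{2} - 62272\right) = 103 \left(-62272 + \frac{i \sqrt{3}}{2}\right) = -6414016 + \frac{103 i \sqrt{3}}{2}$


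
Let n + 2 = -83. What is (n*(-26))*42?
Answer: 92820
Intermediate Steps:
n = -85 (n = -2 - 83 = -85)
(n*(-26))*42 = -85*(-26)*42 = 2210*42 = 92820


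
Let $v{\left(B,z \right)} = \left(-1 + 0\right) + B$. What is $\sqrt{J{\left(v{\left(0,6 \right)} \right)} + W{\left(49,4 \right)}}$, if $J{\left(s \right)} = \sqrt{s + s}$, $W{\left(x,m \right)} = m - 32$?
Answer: $\sqrt{-28 + i \sqrt{2}} \approx 0.13359 + 5.2932 i$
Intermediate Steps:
$W{\left(x,m \right)} = -32 + m$ ($W{\left(x,m \right)} = m - 32 = -32 + m$)
$v{\left(B,z \right)} = -1 + B$
$J{\left(s \right)} = \sqrt{2} \sqrt{s}$ ($J{\left(s \right)} = \sqrt{2 s} = \sqrt{2} \sqrt{s}$)
$\sqrt{J{\left(v{\left(0,6 \right)} \right)} + W{\left(49,4 \right)}} = \sqrt{\sqrt{2} \sqrt{-1 + 0} + \left(-32 + 4\right)} = \sqrt{\sqrt{2} \sqrt{-1} - 28} = \sqrt{\sqrt{2} i - 28} = \sqrt{i \sqrt{2} - 28} = \sqrt{-28 + i \sqrt{2}}$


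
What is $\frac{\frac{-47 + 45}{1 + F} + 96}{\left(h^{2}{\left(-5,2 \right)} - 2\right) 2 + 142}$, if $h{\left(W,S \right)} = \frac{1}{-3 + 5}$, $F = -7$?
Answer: $\frac{578}{831} \approx 0.69555$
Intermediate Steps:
$h{\left(W,S \right)} = \frac{1}{2}$
$\frac{\frac{-47 + 45}{1 + F} + 96}{\left(h^{2}{\left(-5,2 \right)} - 2\right) 2 + 142} = \frac{\frac{-47 + 45}{1 - 7} + 96}{\left(\left(\frac{1}{2}\right)^{2} - 2\right) 2 + 142} = \frac{- \frac{2}{-6} + 96}{\left(\frac{1}{4} - 2\right) 2 + 142} = \frac{\left(-2\right) \left(- \frac{1}{6}\right) + 96}{\left(- \frac{7}{4}\right) 2 + 142} = \frac{\frac{1}{3} + 96}{- \frac{7}{2} + 142} = \frac{1}{\frac{277}{2}} \cdot \frac{289}{3} = \frac{2}{277} \cdot \frac{289}{3} = \frac{578}{831}$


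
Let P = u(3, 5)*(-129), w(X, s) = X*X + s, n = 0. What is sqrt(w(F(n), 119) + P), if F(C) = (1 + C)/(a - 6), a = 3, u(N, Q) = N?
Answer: I*sqrt(2411)/3 ≈ 16.367*I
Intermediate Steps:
F(C) = -1/3 - C/3 (F(C) = (1 + C)/(3 - 6) = (1 + C)/(-3) = (1 + C)*(-1/3) = -1/3 - C/3)
w(X, s) = s + X**2 (w(X, s) = X**2 + s = s + X**2)
P = -387 (P = 3*(-129) = -387)
sqrt(w(F(n), 119) + P) = sqrt((119 + (-1/3 - 1/3*0)**2) - 387) = sqrt((119 + (-1/3 + 0)**2) - 387) = sqrt((119 + (-1/3)**2) - 387) = sqrt((119 + 1/9) - 387) = sqrt(1072/9 - 387) = sqrt(-2411/9) = I*sqrt(2411)/3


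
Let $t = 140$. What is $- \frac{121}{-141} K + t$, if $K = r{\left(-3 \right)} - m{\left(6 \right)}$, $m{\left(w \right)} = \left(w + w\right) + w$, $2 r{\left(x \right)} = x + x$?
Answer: $\frac{5733}{47} \approx 121.98$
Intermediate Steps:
$r{\left(x \right)} = x$ ($r{\left(x \right)} = \frac{x + x}{2} = \frac{2 x}{2} = x$)
$m{\left(w \right)} = 3 w$ ($m{\left(w \right)} = 2 w + w = 3 w$)
$K = -21$ ($K = -3 - 3 \cdot 6 = -3 - 18 = -21$)
$- \frac{121}{-141} K + t = - \frac{121}{-141} \left(-21\right) + 140 = \left(-121\right) \left(- \frac{1}{141}\right) \left(-21\right) + 140 = \frac{121}{141} \left(-21\right) + 140 = - \frac{847}{47} + 140 = \frac{5733}{47}$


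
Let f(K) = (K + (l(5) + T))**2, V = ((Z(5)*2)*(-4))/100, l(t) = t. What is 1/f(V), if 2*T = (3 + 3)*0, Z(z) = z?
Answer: 25/529 ≈ 0.047259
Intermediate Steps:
V = -2/5 (V = ((5*2)*(-4))/100 = (10*(-4))*(1/100) = -40*1/100 = -2/5 ≈ -0.40000)
T = 0 (T = ((3 + 3)*0)/2 = (6*0)/2 = (1/2)*0 = 0)
f(K) = (5 + K)**2 (f(K) = (K + (5 + 0))**2 = (K + 5)**2 = (5 + K)**2)
1/f(V) = 1/((5 - 2/5)**2) = 1/((23/5)**2) = 1/(529/25) = 25/529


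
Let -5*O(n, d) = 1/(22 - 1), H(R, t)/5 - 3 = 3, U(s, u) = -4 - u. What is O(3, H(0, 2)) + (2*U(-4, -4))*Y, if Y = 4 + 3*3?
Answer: -1/105 ≈ -0.0095238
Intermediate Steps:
Y = 13 (Y = 4 + 9 = 13)
H(R, t) = 30 (H(R, t) = 15 + 5*3 = 15 + 15 = 30)
O(n, d) = -1/105 (O(n, d) = -1/(5*(22 - 1)) = -⅕/21 = -⅕*1/21 = -1/105)
O(3, H(0, 2)) + (2*U(-4, -4))*Y = -1/105 + (2*(-4 - 1*(-4)))*13 = -1/105 + (2*(-4 + 4))*13 = -1/105 + (2*0)*13 = -1/105 + 0*13 = -1/105 + 0 = -1/105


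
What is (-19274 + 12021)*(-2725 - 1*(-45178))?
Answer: -307911609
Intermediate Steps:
(-19274 + 12021)*(-2725 - 1*(-45178)) = -7253*(-2725 + 45178) = -7253*42453 = -307911609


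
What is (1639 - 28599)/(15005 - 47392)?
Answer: 26960/32387 ≈ 0.83243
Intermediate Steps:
(1639 - 28599)/(15005 - 47392) = -26960/(-32387) = -26960*(-1/32387) = 26960/32387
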